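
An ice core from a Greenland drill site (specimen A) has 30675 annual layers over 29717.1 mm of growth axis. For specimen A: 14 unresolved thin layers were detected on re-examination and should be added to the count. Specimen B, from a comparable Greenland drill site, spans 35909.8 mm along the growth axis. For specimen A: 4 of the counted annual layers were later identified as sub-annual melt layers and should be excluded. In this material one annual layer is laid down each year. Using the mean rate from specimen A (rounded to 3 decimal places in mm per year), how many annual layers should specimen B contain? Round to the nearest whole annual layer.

Specimen A: true annual layer count = 30675 − 4 + 14 = 30685.
A: Mean rate = 29717.1 mm / 30685 years ≈ 0.968 mm/yr.
B spans 35909.8 / 0.968 = 37096.90 years ≈ 37097 annual layers.

37097 annual layers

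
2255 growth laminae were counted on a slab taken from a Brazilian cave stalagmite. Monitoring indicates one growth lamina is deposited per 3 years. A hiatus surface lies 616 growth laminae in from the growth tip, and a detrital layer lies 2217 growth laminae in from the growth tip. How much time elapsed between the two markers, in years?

Separation: 2217 − 616 = 1601 growth laminae.
At 3 years per growth lamina, 1601 × 3 = 4803 years.

4803 years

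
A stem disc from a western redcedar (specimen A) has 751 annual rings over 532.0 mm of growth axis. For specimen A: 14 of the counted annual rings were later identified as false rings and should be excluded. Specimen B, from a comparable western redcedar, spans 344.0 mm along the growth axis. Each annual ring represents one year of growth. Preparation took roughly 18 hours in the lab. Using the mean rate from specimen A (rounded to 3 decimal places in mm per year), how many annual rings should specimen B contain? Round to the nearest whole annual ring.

Specimen A: after corrections the count is 751 − 14 = 737 annual rings.
A: 532.0 mm over 737 years gives 532.0 / 737 ≈ 0.722 mm per year.
Specimen B: 344.0 mm / 0.722 mm per year = 476.45 years ≈ 476 annual rings.

476 annual rings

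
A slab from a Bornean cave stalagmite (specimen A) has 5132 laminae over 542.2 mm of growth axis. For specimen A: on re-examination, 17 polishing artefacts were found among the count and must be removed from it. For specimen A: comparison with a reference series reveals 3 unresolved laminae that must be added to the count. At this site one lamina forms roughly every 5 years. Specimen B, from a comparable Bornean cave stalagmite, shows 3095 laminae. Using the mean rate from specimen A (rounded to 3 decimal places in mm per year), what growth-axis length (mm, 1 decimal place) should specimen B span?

325.0 mm

Specimen A: correcting the raw count gives 5132 − 17 + 3 = 5118 true laminae.
Specimen A: 5118 laminae at 5 years each span 5118 × 5 = 25590 years.
A: Extension rate ≈ 542.2 / 25590 = 0.021 mm/yr.
Specimen B: at 5 years per lamina, 3095 × 5 = 15475 years. B's length ≈ 0.021 × 15475 = 325.0 mm.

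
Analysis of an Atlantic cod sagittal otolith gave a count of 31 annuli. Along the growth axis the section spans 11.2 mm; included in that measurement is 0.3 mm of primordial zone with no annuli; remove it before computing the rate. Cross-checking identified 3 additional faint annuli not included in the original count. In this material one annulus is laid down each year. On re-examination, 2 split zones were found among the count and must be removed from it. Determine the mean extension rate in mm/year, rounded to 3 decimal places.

0.341 mm/year

After corrections the count is 31 − 2 + 3 = 32 annuli.
Net length = 11.2 − 0.3 = 10.9 mm.
Mean rate = 10.9 mm / 32 years ≈ 0.341 mm/year.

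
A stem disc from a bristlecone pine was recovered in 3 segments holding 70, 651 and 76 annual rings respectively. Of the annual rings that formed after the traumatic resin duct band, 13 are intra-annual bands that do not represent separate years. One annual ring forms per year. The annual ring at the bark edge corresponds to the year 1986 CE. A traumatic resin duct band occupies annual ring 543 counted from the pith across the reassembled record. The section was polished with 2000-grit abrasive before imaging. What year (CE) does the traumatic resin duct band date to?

Total annual rings = 70 + 651 + 76 = 797.
The traumatic resin duct band sits at annual ring 543 from the pith, so 797 − 543 = 254 annual rings formed after it.
Excluding 13 false annual rings: 254 − 13 = 241.
The annual ring at the bark edge is 1986 CE, so the traumatic resin duct band dates to 1986 − 241 = 1745 CE.

1745 CE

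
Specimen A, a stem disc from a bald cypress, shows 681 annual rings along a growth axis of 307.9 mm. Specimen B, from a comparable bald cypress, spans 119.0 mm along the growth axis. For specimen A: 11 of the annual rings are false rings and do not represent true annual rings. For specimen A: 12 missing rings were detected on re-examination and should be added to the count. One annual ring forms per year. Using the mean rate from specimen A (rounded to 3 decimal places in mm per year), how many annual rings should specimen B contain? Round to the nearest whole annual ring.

Specimen A: adjusted count: 681 − 11 + 12 = 682 annual rings.
A: Mean rate = 307.9 mm / 682 years ≈ 0.451 mm/year.
B spans 119.0 / 0.451 = 263.86 years ≈ 264 annual rings.

264 annual rings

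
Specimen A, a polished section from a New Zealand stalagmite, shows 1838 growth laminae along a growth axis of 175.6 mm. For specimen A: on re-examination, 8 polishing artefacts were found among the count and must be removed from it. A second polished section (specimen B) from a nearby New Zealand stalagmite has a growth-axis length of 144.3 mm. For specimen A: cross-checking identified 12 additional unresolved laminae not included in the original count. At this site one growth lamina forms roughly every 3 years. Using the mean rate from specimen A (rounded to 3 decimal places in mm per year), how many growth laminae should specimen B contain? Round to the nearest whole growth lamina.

Specimen A: after corrections the count is 1838 − 8 + 12 = 1842 growth laminae.
Specimen A: 1842 growth laminae at 3 years each span 1842 × 3 = 5526 years.
A: Extension rate ≈ 175.6 / 5526 = 0.032 mm/year.
B spans 144.3 / 0.032 = 4509.38 years; at 3 years per growth lamina that is 4509.38 / 3 ≈ 1503 growth laminae.

1503 growth laminae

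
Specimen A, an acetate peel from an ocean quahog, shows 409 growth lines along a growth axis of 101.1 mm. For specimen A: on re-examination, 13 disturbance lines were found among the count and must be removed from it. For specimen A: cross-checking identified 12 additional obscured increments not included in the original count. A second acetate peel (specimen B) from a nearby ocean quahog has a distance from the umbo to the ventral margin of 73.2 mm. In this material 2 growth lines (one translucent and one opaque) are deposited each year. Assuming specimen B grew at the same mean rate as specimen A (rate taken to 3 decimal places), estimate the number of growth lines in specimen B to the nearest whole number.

295 growth lines

Specimen A: true growth line count = 409 − 13 + 12 = 408.
Specimen A: dividing by 2 growth lines per year: 408 / 2 = 204 years.
A: Mean rate = 101.1 mm / 204 years ≈ 0.496 mm per year.
For B, 73.2 / 0.496 = 147.58 years; at 2 growth lines per year that is 147.58 × 2 ≈ 295 growth lines.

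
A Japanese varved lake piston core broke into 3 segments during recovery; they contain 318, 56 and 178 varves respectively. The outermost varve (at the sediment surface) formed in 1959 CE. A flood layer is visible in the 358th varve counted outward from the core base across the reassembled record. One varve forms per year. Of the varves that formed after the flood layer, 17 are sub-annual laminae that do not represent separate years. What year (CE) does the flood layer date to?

Total varves = 318 + 56 + 178 = 552.
Between varve 358 and the sediment surface there are 552 − 358 = 194 varves.
194 − 17 false = 177 true varves after the flood layer.
Counting back 177 years from 1959 CE places the flood layer in 1959 − 177 = 1782 CE.

1782 CE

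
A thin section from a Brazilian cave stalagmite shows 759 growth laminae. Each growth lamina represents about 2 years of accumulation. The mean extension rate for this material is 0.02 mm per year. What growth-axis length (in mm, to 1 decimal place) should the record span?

Multiplying by 2 years per growth lamina: 759 × 2 = 1518 years.
Length ≈ 0.02 × 1518 = 30.4 mm.

30.4 mm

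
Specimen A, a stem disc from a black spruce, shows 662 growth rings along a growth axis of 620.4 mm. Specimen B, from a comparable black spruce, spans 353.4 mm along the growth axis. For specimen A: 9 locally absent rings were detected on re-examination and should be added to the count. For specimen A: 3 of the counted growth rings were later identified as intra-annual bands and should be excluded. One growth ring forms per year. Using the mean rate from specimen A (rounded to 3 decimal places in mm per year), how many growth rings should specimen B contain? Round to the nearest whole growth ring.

380 growth rings

Specimen A: after corrections the count is 662 − 3 + 9 = 668 growth rings.
A: 620.4 mm over 668 years gives 620.4 / 668 ≈ 0.929 mm per year.
Specimen B: 353.4 mm / 0.929 mm per year = 380.41 years ≈ 380 growth rings.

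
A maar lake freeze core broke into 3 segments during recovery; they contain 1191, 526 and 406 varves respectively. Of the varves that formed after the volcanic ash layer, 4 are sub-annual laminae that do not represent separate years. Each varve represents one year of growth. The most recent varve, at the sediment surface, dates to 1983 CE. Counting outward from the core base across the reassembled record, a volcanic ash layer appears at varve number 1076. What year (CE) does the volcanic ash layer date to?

940 CE

Total varves = 1191 + 526 + 406 = 2123.
Between varve 1076 and the sediment surface there are 2123 − 1076 = 1047 varves.
Excluding 4 false varves: 1047 − 4 = 1043.
Counting back 1043 years from 1983 CE places the volcanic ash layer in 1983 − 1043 = 940 CE.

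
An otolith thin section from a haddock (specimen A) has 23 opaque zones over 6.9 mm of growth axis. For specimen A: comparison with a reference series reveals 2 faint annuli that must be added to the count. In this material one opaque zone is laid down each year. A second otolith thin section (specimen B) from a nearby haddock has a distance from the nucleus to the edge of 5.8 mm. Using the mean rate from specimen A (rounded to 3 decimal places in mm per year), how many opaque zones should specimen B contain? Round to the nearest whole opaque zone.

21 opaque zones

Specimen A: true opaque zone count = 23 + 2 = 25.
A: 6.9 mm over 25 years gives 6.9 / 25 ≈ 0.276 mm per year.
Specimen B: 5.8 mm / 0.276 mm per year = 21.01 years ≈ 21 opaque zones.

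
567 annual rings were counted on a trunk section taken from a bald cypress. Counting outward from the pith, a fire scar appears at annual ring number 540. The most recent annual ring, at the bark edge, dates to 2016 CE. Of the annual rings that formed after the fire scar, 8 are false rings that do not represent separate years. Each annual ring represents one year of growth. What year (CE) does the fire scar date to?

1997 CE

The fire scar sits at annual ring 540 from the pith, so 567 − 540 = 27 annual rings formed after it.
27 − 8 false = 19 true annual rings after the fire scar.
Counting back 19 years from 2016 CE places the fire scar in 2016 − 19 = 1997 CE.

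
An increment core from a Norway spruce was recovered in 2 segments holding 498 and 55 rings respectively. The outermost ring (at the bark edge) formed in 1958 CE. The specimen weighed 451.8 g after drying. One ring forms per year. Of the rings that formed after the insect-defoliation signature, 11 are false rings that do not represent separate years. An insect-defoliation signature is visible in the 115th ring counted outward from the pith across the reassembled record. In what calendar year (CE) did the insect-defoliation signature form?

Total rings = 498 + 55 = 553.
553 − 115 = 438 rings lie beyond the insect-defoliation signature toward the bark edge.
Removing the 11 false rings leaves 438 − 11 = 427 true rings beyond the insect-defoliation signature.
Counting back 427 years from 1958 CE places the insect-defoliation signature in 1958 − 427 = 1531 CE.

1531 CE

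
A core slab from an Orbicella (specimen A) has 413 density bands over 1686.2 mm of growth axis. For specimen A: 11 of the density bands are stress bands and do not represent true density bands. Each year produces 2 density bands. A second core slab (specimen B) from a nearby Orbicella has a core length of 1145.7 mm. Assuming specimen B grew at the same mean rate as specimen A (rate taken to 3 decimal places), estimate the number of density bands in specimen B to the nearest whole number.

Specimen A: adjusted count: 413 − 11 = 402 density bands.
Specimen A: dividing by 2 density bands per year: 402 / 2 = 201 years.
A: 1686.2 mm over 201 years gives 1686.2 / 201 ≈ 8.389 mm per year.
B spans 1145.7 / 8.389 = 136.57 years; at 2 density bands per year that is 136.57 × 2 ≈ 273 density bands.

273 density bands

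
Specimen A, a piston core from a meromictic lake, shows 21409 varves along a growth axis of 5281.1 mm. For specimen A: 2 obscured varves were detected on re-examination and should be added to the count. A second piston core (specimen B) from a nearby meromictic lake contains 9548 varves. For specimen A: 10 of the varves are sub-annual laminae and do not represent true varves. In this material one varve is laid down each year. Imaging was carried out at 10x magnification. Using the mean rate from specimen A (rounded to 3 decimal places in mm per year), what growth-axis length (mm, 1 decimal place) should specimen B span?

2358.4 mm

Specimen A: after corrections the count is 21409 − 10 + 2 = 21401 varves.
A: Extension rate ≈ 5281.1 / 21401 = 0.247 mm per year.
B's length ≈ 0.247 × 9548 = 2358.4 mm.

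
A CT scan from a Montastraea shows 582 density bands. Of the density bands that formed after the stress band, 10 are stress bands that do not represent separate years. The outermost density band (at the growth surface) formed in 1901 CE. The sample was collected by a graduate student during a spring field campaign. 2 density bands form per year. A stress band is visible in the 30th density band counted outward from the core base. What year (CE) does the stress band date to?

Between density band 30 and the growth surface there are 582 − 30 = 552 density bands.
Excluding 10 false density bands: 552 − 10 = 542.
With 2 density bands per year, 542 / 2 = 271 years.
1901 − 271 = 1630 CE.

1630 CE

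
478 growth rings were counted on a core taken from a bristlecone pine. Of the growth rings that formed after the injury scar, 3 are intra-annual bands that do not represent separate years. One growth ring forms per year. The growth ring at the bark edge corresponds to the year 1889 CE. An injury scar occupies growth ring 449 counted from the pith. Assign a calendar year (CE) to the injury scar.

1863 CE

Between growth ring 449 and the bark edge there are 478 − 449 = 29 growth rings.
Removing the 3 false growth rings leaves 29 − 3 = 26 true growth rings beyond the injury scar.
The growth ring at the bark edge is 1889 CE, so the injury scar dates to 1889 − 26 = 1863 CE.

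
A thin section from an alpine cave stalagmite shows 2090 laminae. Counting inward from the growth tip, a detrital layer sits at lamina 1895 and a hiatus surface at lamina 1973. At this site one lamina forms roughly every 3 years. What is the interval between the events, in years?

234 yr

Separation: 1973 − 1895 = 78 laminae.
Multiplying by 3 years per lamina: 78 × 3 = 234 years.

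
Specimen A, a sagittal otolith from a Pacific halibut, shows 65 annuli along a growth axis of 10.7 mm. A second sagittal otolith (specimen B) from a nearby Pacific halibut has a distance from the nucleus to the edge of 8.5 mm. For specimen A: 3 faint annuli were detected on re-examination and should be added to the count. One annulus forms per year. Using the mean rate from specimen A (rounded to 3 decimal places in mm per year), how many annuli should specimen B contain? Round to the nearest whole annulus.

54 annuli

Specimen A: true annulus count = 65 + 3 = 68.
A: 10.7 mm over 68 years gives 10.7 / 68 ≈ 0.157 mm/year.
Specimen B: 8.5 mm / 0.157 mm per year = 54.14 years ≈ 54 annuli.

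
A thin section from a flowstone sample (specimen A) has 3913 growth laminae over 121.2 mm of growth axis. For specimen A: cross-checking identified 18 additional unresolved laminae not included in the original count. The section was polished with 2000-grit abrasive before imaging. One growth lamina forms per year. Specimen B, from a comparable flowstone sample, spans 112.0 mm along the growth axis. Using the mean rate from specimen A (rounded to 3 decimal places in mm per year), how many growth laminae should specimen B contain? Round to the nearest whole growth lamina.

3613 growth laminae

Specimen A: true growth lamina count = 3913 + 18 = 3931.
A: Extension rate ≈ 121.2 / 3931 = 0.031 mm per year.
For B, 112.0 / 0.031 = 3612.90 years ≈ 3613 growth laminae.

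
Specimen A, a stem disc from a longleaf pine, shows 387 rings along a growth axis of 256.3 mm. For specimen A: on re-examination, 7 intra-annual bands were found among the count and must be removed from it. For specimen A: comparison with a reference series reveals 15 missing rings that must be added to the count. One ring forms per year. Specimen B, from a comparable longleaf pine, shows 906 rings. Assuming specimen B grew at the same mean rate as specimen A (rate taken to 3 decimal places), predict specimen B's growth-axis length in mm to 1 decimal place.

588.0 mm

Specimen A: adjusted count: 387 − 7 + 15 = 395 rings.
A: Extension rate ≈ 256.3 / 395 = 0.649 mm/year.
Length of B = 0.649 × 906 = 588.0 mm.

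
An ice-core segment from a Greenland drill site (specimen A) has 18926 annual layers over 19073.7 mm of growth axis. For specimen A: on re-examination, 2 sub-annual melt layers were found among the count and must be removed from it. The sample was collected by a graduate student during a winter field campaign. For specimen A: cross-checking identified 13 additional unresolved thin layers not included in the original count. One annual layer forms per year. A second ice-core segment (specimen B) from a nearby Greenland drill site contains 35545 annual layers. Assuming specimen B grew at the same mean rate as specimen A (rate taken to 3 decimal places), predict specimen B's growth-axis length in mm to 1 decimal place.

35793.8 mm

Specimen A: adjusted count: 18926 − 2 + 13 = 18937 annual layers.
A: Extension rate ≈ 19073.7 / 18937 = 1.007 mm per year.
Length of B = 1.007 × 35545 = 35793.8 mm.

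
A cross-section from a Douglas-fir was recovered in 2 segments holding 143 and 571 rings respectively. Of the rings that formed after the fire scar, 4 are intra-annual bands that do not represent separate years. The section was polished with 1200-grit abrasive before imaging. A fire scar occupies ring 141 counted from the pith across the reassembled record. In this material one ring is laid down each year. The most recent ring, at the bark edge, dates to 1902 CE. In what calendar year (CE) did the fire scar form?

1333 CE

Total rings = 143 + 571 = 714.
Between ring 141 and the bark edge there are 714 − 141 = 573 rings.
573 − 4 false = 569 true rings after the fire scar.
1902 − 569 = 1333 CE.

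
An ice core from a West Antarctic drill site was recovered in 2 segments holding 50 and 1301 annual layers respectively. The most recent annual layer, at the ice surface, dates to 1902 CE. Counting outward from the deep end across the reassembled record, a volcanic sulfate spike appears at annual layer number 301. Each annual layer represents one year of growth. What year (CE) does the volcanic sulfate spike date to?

852 CE

Total annual layers = 50 + 1301 = 1351.
Between annual layer 301 and the ice surface there are 1351 − 301 = 1050 annual layers.
The annual layer at the ice surface is 1902 CE, so the volcanic sulfate spike dates to 1902 − 1050 = 852 CE.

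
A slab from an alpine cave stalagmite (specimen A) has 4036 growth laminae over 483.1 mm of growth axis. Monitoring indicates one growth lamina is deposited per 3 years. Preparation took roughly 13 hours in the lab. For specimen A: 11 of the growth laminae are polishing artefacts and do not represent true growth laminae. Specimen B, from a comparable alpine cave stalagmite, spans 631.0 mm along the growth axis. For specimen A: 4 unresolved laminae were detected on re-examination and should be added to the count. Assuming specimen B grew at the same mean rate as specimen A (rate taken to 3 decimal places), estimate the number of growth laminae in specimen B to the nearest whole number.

Specimen A: adjusted count: 4036 − 11 + 4 = 4029 growth laminae.
Specimen A: at 3 years per growth lamina, 4029 × 3 = 12087 years.
A: Mean rate = 483.1 mm / 12087 years ≈ 0.040 mm per year.
B spans 631.0 / 0.040 = 15775.00 years; at 3 years per growth lamina that is 15775.00 / 3 ≈ 5258 growth laminae.

5258 growth laminae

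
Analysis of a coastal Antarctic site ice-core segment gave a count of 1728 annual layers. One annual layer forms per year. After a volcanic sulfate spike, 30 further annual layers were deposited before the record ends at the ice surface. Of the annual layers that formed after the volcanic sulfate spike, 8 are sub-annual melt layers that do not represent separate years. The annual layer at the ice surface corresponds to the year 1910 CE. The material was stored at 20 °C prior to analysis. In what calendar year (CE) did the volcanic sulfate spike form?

30 annual layers post-date the volcanic sulfate spike.
Excluding 8 false annual layers: 30 − 8 = 22.
1910 − 22 = 1888 CE.

1888 CE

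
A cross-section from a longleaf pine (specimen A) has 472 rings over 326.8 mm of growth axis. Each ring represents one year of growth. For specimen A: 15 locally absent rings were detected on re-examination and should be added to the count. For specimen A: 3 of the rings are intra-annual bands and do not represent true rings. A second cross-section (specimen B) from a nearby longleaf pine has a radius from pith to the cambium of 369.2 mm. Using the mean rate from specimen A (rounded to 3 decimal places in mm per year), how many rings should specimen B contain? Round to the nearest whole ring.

Specimen A: adjusted count: 472 − 3 + 15 = 484 rings.
A: 326.8 mm over 484 years gives 326.8 / 484 ≈ 0.675 mm per year.
Specimen B: 369.2 mm / 0.675 mm per year = 546.96 years ≈ 547 rings.

547 rings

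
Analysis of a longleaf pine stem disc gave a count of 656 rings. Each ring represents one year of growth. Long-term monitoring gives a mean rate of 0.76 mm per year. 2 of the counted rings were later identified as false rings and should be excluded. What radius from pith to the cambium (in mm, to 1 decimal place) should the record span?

497.0 mm

After corrections the count is 656 − 2 = 654 rings.
Predicted length = 0.76 mm/year × 654 years = 497.0 mm.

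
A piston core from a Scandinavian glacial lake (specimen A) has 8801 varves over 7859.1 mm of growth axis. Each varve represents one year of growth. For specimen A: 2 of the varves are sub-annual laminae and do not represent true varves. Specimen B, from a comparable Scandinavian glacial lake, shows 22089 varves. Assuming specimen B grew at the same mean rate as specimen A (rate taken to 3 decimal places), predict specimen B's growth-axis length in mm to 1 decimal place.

19725.5 mm

Specimen A: correcting the raw count gives 8801 − 2 = 8799 true varves.
A: 7859.1 mm over 8799 years gives 7859.1 / 8799 ≈ 0.893 mm per year.
For B, 0.893 mm/year × 22089 years = 19725.5 mm.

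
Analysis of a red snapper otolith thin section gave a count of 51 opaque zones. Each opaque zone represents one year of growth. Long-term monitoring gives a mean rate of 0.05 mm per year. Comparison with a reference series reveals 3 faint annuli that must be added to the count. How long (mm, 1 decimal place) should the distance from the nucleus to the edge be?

2.7 mm

Adjusted count: 51 + 3 = 54 opaque zones.
54 years at 0.05 mm/year gives 0.05 × 54 = 2.7 mm.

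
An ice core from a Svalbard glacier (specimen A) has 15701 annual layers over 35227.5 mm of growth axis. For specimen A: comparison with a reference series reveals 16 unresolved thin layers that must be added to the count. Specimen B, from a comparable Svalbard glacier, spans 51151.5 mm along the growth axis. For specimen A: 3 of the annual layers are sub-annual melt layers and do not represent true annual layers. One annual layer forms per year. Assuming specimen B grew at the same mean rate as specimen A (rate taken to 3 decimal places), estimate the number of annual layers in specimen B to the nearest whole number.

Specimen A: after corrections the count is 15701 − 3 + 16 = 15714 annual layers.
A: Mean rate = 35227.5 mm / 15714 years ≈ 2.242 mm/yr.
Specimen B: 51151.5 mm / 2.242 mm per year = 22815.12 years ≈ 22815 annual layers.

22815 annual layers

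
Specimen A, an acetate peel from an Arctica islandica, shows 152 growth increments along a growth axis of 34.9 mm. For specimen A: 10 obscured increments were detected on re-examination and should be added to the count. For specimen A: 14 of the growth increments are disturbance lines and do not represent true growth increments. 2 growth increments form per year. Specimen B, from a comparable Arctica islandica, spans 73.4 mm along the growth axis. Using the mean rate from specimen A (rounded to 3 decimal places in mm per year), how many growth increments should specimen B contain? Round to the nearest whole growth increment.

Specimen A: true growth increment count = 152 − 14 + 10 = 148.
Specimen A: dividing by 2 growth increments per year: 148 / 2 = 74 years.
A: Extension rate ≈ 34.9 / 74 = 0.472 mm/year.
Specimen B: 73.4 mm / 0.472 mm per year = 155.51 years; at 2 growth increments per year that is 155.51 × 2 ≈ 311 growth increments.

311 growth increments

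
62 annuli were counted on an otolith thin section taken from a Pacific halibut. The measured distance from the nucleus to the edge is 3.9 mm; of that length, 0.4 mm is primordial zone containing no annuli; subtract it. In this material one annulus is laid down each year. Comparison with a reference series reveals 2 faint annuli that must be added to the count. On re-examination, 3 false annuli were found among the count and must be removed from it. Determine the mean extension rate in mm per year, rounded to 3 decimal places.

After corrections the count is 62 − 3 + 2 = 61 annuli.
Removing the 0.4 mm offcut leaves 3.9 − 0.4 = 3.5 mm.
Mean rate = 3.5 mm / 61 years ≈ 0.057 mm per year.

0.057 mm per year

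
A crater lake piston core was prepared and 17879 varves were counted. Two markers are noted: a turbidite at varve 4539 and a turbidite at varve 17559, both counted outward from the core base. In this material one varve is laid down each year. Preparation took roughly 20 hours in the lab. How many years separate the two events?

Separation: 17559 − 4539 = 13020 varves.
That is 13020 years at one varve per year.

13020 yr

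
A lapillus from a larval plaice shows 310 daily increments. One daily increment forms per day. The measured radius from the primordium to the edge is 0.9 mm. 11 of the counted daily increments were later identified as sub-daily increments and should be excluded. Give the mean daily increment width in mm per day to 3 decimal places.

After corrections the count is 310 − 11 = 299 daily increments.
Mean rate = 0.9 mm / 299 days ≈ 0.003 mm per day.

0.003 mm per day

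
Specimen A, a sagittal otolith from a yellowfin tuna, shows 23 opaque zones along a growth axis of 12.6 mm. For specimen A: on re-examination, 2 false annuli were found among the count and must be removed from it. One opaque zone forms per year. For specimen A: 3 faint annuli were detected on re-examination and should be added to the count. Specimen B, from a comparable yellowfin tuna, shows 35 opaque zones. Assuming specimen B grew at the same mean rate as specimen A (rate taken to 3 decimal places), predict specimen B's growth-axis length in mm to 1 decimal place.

Specimen A: adjusted count: 23 − 2 + 3 = 24 opaque zones.
A: 12.6 mm over 24 years gives 12.6 / 24 ≈ 0.525 mm/yr.
Length of B = 0.525 × 35 = 18.4 mm.

18.4 mm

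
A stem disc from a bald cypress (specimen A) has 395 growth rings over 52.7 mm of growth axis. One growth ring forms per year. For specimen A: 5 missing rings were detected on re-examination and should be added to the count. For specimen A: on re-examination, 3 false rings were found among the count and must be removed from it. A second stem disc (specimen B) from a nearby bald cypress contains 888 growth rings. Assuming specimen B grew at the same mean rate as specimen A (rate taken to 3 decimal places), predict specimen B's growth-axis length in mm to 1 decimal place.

Specimen A: correcting the raw count gives 395 − 3 + 5 = 397 true growth rings.
A: Mean rate = 52.7 mm / 397 years ≈ 0.133 mm/yr.
For B, 0.133 mm/year × 888 years = 118.1 mm.

118.1 mm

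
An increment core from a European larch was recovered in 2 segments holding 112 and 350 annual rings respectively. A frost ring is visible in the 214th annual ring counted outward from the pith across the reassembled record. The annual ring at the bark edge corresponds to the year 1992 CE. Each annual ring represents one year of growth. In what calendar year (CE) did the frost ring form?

Total annual rings = 112 + 350 = 462.
Between annual ring 214 and the bark edge there are 462 − 214 = 248 annual rings.
Counting back 248 years from 1992 CE places the frost ring in 1992 − 248 = 1744 CE.

1744 CE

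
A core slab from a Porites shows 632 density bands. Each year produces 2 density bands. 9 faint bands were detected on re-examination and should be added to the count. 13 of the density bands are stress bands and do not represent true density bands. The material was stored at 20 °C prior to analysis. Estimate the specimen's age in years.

Correcting the raw count gives 632 − 13 + 9 = 628 true density bands.
Dividing by 2 density bands per year: 628 / 2 = 314 years.

314 yr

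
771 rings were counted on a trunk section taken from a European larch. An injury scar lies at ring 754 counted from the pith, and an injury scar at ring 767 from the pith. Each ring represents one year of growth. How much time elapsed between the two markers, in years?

13 years

Separation: 767 − 754 = 13 rings.
That is 13 years at one ring per year.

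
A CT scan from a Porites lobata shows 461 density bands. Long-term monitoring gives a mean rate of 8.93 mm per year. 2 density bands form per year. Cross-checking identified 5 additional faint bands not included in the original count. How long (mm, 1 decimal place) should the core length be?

Correcting the raw count gives 461 + 5 = 466 true density bands.
Dividing by 2 density bands per year: 466 / 2 = 233 years.
Predicted length = 8.93 mm/year × 233 years = 2080.7 mm.

2080.7 mm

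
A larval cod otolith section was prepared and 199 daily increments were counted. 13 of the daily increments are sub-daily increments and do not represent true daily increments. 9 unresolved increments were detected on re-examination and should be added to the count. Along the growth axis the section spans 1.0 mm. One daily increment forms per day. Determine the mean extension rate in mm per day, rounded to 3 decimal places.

0.005 mm per day

Correcting the raw count gives 199 − 13 + 9 = 195 true daily increments.
1.0 mm over 195 days gives 1.0 / 195 ≈ 0.005 mm per day.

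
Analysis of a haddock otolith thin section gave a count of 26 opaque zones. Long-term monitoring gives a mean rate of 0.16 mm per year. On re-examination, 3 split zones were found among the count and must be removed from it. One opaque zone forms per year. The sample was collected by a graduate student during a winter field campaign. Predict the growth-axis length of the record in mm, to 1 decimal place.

Adjusted count: 26 − 3 = 23 opaque zones.
Length ≈ 0.16 × 23 = 3.7 mm.

3.7 mm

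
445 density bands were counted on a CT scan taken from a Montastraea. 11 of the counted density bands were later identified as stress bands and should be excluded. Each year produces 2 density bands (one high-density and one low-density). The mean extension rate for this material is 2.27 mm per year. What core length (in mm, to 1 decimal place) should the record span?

True density band count = 445 − 11 = 434.
Dividing by 2 density bands per year: 434 / 2 = 217 years.
217 years at 2.27 mm/year gives 2.27 × 217 = 492.6 mm.

492.6 mm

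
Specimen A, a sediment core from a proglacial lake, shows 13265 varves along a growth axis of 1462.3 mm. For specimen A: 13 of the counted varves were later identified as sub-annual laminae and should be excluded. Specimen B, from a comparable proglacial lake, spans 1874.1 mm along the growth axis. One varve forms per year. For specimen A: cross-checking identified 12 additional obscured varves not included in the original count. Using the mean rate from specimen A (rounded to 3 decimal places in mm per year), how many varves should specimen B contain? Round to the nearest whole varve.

17037 varves

Specimen A: correcting the raw count gives 13265 − 13 + 12 = 13264 true varves.
A: Extension rate ≈ 1462.3 / 13264 = 0.110 mm per year.
Specimen B: 1874.1 mm / 0.110 mm per year = 17037.27 years ≈ 17037 varves.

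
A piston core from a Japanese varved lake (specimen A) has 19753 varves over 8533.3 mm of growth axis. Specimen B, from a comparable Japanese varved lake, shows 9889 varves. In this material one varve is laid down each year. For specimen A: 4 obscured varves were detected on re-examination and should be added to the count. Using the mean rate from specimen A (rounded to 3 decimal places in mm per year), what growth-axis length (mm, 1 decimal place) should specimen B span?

Specimen A: true varve count = 19753 + 4 = 19757.
A: Mean rate = 8533.3 mm / 19757 years ≈ 0.432 mm/year.
For B, 0.432 mm/year × 9889 years = 4272.0 mm.

4272.0 mm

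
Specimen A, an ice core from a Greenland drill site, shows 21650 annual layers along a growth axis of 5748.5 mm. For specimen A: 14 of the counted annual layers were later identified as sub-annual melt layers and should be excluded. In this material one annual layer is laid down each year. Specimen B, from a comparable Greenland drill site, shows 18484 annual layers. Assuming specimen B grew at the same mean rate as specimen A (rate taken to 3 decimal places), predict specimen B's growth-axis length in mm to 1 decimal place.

4916.7 mm

Specimen A: after corrections the count is 21650 − 14 = 21636 annual layers.
A: 5748.5 mm over 21636 years gives 5748.5 / 21636 ≈ 0.266 mm per year.
Length of B = 0.266 × 18484 = 4916.7 mm.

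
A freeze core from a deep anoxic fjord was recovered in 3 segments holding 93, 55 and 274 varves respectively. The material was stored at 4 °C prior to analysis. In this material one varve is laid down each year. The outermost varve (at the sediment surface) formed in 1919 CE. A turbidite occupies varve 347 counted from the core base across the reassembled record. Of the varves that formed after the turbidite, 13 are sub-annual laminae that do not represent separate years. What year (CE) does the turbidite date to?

Total varves = 93 + 55 + 274 = 422.
422 − 347 = 75 varves lie beyond the turbidite toward the sediment surface.
75 − 13 false = 62 true varves after the turbidite.
Counting back 62 years from 1919 CE places the turbidite in 1919 − 62 = 1857 CE.

1857 CE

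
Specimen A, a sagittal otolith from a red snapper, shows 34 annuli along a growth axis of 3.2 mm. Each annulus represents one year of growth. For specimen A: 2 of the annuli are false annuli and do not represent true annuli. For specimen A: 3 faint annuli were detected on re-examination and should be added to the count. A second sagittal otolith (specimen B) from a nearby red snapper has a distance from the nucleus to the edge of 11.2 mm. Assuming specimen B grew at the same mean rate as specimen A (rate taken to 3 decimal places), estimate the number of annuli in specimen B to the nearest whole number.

Specimen A: correcting the raw count gives 34 − 2 + 3 = 35 true annuli.
A: Extension rate ≈ 3.2 / 35 = 0.091 mm/year.
Specimen B: 11.2 mm / 0.091 mm per year = 123.08 years ≈ 123 annuli.

123 annuli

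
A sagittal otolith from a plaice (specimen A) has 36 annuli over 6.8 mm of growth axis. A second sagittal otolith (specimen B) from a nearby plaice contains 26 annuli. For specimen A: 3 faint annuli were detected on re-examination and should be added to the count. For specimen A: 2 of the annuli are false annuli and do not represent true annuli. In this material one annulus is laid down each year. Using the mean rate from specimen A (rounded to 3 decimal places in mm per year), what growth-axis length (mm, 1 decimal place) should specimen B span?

4.8 mm

Specimen A: adjusted count: 36 − 2 + 3 = 37 annuli.
A: Extension rate ≈ 6.8 / 37 = 0.184 mm/year.
B's length ≈ 0.184 × 26 = 4.8 mm.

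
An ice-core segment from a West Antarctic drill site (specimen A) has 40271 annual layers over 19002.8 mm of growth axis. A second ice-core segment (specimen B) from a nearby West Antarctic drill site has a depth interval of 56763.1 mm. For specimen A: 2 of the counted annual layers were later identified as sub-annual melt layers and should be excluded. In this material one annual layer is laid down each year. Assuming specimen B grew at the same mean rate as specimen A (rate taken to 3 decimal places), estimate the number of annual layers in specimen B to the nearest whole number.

120261 annual layers

Specimen A: after corrections the count is 40271 − 2 = 40269 annual layers.
A: 19002.8 mm over 40269 years gives 19002.8 / 40269 ≈ 0.472 mm/year.
Specimen B: 56763.1 mm / 0.472 mm per year = 120260.81 years ≈ 120261 annual layers.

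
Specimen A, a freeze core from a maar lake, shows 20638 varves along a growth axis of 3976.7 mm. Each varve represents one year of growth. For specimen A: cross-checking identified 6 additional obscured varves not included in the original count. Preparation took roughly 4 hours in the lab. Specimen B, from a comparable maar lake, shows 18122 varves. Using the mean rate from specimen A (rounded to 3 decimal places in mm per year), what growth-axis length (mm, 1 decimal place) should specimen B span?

Specimen A: true varve count = 20638 + 6 = 20644.
A: 3976.7 mm over 20644 years gives 3976.7 / 20644 ≈ 0.193 mm/year.
For B, 0.193 mm/year × 18122 years = 3497.5 mm.

3497.5 mm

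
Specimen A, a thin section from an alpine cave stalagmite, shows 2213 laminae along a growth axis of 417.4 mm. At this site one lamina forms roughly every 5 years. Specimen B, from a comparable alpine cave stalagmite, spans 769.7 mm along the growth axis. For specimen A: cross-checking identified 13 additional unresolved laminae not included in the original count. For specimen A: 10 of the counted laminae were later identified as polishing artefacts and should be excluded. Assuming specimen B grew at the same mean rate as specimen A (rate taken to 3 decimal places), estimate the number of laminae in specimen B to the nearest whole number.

4051 laminae

Specimen A: true lamina count = 2213 − 10 + 13 = 2216.
Specimen A: 2216 laminae at 5 years each span 2216 × 5 = 11080 years.
A: 417.4 mm over 11080 years gives 417.4 / 11080 ≈ 0.038 mm/yr.
For B, 769.7 / 0.038 = 20255.26 years; at 5 years per lamina that is 20255.26 / 5 ≈ 4051 laminae.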